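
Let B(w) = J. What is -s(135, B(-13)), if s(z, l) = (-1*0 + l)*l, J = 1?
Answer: -1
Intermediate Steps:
B(w) = 1
s(z, l) = l² (s(z, l) = (0 + l)*l = l*l = l²)
-s(135, B(-13)) = -1*1² = -1*1 = -1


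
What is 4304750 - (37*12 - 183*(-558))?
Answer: 4202192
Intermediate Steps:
4304750 - (37*12 - 183*(-558)) = 4304750 - (444 + 102114) = 4304750 - 1*102558 = 4304750 - 102558 = 4202192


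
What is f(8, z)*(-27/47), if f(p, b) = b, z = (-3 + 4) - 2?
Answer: 27/47 ≈ 0.57447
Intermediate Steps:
z = -1 (z = 1 - 2 = -1)
f(8, z)*(-27/47) = -(-27)/47 = -1*(-27/47) = 27/47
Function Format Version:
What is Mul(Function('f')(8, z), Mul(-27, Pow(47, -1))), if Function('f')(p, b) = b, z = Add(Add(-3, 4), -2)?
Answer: Rational(27, 47) ≈ 0.57447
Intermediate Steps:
z = -1 (z = Add(1, -2) = -1)
Mul(Function('f')(8, z), Mul(-27, Pow(47, -1))) = Mul(-1, Mul(-27, Pow(47, -1))) = Mul(-1, Mul(-27, Rational(1, 47))) = Mul(-1, Rational(-27, 47)) = Rational(27, 47)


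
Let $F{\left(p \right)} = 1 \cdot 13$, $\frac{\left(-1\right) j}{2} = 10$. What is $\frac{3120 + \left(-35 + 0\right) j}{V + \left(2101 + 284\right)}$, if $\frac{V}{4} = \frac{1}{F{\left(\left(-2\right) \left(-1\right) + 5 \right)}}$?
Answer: $\frac{49660}{31009} \approx 1.6015$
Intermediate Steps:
$j = -20$ ($j = \left(-2\right) 10 = -20$)
$F{\left(p \right)} = 13$
$V = \frac{4}{13} \approx 0.30769$
$\frac{3120 + \left(-35 + 0\right) j}{V + \left(2101 + 284\right)} = \frac{3120 + \left(-35 + 0\right) \left(-20\right)}{\frac{4}{13} + \left(2101 + 284\right)} = \frac{3120 - -700}{\frac{4}{13} + 2385} = \frac{3120 + 700}{\frac{31009}{13}} = 3820 \cdot \frac{13}{31009} = \frac{49660}{31009}$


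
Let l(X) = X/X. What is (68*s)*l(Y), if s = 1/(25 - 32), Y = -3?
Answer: -68/7 ≈ -9.7143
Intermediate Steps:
s = -1/7 (s = 1/(-7) = -1/7 ≈ -0.14286)
l(X) = 1
(68*s)*l(Y) = (68*(-1/7))*1 = -68/7*1 = -68/7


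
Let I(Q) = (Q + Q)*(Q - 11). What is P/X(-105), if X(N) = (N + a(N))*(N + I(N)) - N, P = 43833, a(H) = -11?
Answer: -14611/937825 ≈ -0.015580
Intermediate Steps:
I(Q) = 2*Q*(-11 + Q) (I(Q) = (2*Q)*(-11 + Q) = 2*Q*(-11 + Q))
X(N) = -N + (-11 + N)*(N + 2*N*(-11 + N)) (X(N) = (N - 11)*(N + 2*N*(-11 + N)) - N = (-11 + N)*(N + 2*N*(-11 + N)) - N = -N + (-11 + N)*(N + 2*N*(-11 + N)))
P/X(-105) = 43833/((-105*(230 - 43*(-105) + 2*(-105)**2))) = 43833/((-105*(230 + 4515 + 2*11025))) = 43833/((-105*(230 + 4515 + 22050))) = 43833/((-105*26795)) = 43833/(-2813475) = 43833*(-1/2813475) = -14611/937825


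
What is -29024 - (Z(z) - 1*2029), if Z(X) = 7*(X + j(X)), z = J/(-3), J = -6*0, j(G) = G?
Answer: -26995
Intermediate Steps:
J = 0
z = 0 (z = 0/(-3) = 0*(-⅓) = 0)
Z(X) = 14*X (Z(X) = 7*(X + X) = 7*(2*X) = 14*X)
-29024 - (Z(z) - 1*2029) = -29024 - (14*0 - 1*2029) = -29024 - (0 - 2029) = -29024 - 1*(-2029) = -29024 + 2029 = -26995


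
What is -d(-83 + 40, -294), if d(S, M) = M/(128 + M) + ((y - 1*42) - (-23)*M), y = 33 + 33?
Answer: 559107/83 ≈ 6736.2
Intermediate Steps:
y = 66
d(S, M) = 24 + 23*M + M/(128 + M) (d(S, M) = M/(128 + M) + ((66 - 1*42) - (-23)*M) = M/(128 + M) + ((66 - 42) + 23*M) = M/(128 + M) + (24 + 23*M) = 24 + 23*M + M/(128 + M))
-d(-83 + 40, -294) = -(3072 + 23*(-294)² + 2969*(-294))/(128 - 294) = -(3072 + 23*86436 - 872886)/(-166) = -(-1)*(3072 + 1988028 - 872886)/166 = -(-1)*1118214/166 = -1*(-559107/83) = 559107/83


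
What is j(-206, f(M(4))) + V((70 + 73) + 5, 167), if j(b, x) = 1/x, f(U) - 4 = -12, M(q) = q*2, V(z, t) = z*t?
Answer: 197727/8 ≈ 24716.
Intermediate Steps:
V(z, t) = t*z
M(q) = 2*q
f(U) = -8 (f(U) = 4 - 12 = -8)
j(-206, f(M(4))) + V((70 + 73) + 5, 167) = 1/(-8) + 167*((70 + 73) + 5) = -1/8 + 167*(143 + 5) = -1/8 + 167*148 = -1/8 + 24716 = 197727/8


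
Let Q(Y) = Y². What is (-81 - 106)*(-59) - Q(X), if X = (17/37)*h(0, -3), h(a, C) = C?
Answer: 15101576/1369 ≈ 11031.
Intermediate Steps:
X = -51/37 (X = (17/37)*(-3) = -51/37 ≈ -1.3784)
(-81 - 106)*(-59) - Q(X) = (-81 - 106)*(-59) - (-51/37)² = -187*(-59) - 1*2601/1369 = 11033 - 2601/1369 = 15101576/1369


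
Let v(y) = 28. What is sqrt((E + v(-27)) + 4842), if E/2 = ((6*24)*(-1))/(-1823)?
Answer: sqrt(16185137254)/1823 ≈ 69.786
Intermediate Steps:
E = 288/1823 (E = 2*(((6*24)*(-1))/(-1823)) = 2*((144*(-1))*(-1/1823)) = 2*(-144*(-1/1823)) = 2*(144/1823) = 288/1823 ≈ 0.15798)
sqrt((E + v(-27)) + 4842) = sqrt((288/1823 + 28) + 4842) = sqrt(51332/1823 + 4842) = sqrt(8878298/1823) = sqrt(16185137254)/1823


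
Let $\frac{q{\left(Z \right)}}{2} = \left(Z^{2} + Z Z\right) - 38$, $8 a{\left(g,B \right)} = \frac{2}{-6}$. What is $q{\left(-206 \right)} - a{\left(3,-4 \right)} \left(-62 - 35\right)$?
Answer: $\frac{4071935}{24} \approx 1.6966 \cdot 10^{5}$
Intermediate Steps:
$a{\left(g,B \right)} = - \frac{1}{24}$ ($a{\left(g,B \right)} = \frac{2 \frac{1}{-6}}{8} = \frac{2 \left(- \frac{1}{6}\right)}{8} = \frac{1}{8} \left(- \frac{1}{3}\right) = - \frac{1}{24}$)
$q{\left(Z \right)} = -76 + 4 Z^{2}$ ($q{\left(Z \right)} = 2 \left(\left(Z^{2} + Z Z\right) - 38\right) = 2 \left(\left(Z^{2} + Z^{2}\right) - 38\right) = 2 \left(2 Z^{2} - 38\right) = 2 \left(-38 + 2 Z^{2}\right) = -76 + 4 Z^{2}$)
$q{\left(-206 \right)} - a{\left(3,-4 \right)} \left(-62 - 35\right) = \left(-76 + 4 \left(-206\right)^{2}\right) - - \frac{-62 - 35}{24} = \left(-76 + 4 \cdot 42436\right) - \left(- \frac{1}{24}\right) \left(-97\right) = \left(-76 + 169744\right) - \frac{97}{24} = 169668 - \frac{97}{24} = \frac{4071935}{24}$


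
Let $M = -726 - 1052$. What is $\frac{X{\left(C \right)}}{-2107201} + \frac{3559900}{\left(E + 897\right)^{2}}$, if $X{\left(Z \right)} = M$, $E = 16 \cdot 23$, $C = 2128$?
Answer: $\frac{300170801598}{134879828809} \approx 2.2255$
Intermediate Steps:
$E = 368$
$M = -1778$ ($M = -726 - 1052 = -1778$)
$X{\left(Z \right)} = -1778$
$\frac{X{\left(C \right)}}{-2107201} + \frac{3559900}{\left(E + 897\right)^{2}} = - \frac{1778}{-2107201} + \frac{3559900}{\left(368 + 897\right)^{2}} = \left(-1778\right) \left(- \frac{1}{2107201}\right) + \frac{3559900}{1265^{2}} = \frac{1778}{2107201} + \frac{3559900}{1600225} = \frac{1778}{2107201} + 3559900 \cdot \frac{1}{1600225} = \frac{1778}{2107201} + \frac{142396}{64009} = \frac{300170801598}{134879828809}$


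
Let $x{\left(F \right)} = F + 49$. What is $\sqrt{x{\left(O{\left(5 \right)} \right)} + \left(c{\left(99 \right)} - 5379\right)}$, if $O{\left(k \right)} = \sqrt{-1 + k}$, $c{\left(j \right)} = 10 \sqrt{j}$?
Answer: $\sqrt{-5328 + 30 \sqrt{11}} \approx 72.308 i$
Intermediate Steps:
$x{\left(F \right)} = 49 + F$
$\sqrt{x{\left(O{\left(5 \right)} \right)} + \left(c{\left(99 \right)} - 5379\right)} = \sqrt{\left(49 + \sqrt{-1 + 5}\right) + \left(10 \sqrt{99} - 5379\right)} = \sqrt{\left(49 + \sqrt{4}\right) - \left(5379 - 10 \cdot 3 \sqrt{11}\right)} = \sqrt{\left(49 + 2\right) - \left(5379 - 30 \sqrt{11}\right)} = \sqrt{51 - \left(5379 - 30 \sqrt{11}\right)} = \sqrt{-5328 + 30 \sqrt{11}}$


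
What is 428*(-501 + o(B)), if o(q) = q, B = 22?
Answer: -205012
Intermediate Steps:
428*(-501 + o(B)) = 428*(-501 + 22) = 428*(-479) = -205012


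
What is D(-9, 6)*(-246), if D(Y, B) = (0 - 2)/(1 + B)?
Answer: 492/7 ≈ 70.286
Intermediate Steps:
D(Y, B) = -2/(1 + B)
D(-9, 6)*(-246) = -2/(1 + 6)*(-246) = -2/7*(-246) = 492/7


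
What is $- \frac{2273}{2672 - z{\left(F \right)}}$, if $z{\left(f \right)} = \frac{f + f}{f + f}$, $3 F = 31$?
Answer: $- \frac{2273}{2671} \approx -0.85099$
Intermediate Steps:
$F = \frac{31}{3}$ ($F = \frac{1}{3} \cdot 31 = \frac{31}{3} \approx 10.333$)
$z{\left(f \right)} = 1$ ($z{\left(f \right)} = \frac{2 f}{2 f} = 2 f \frac{1}{2 f} = 1$)
$- \frac{2273}{2672 - z{\left(F \right)}} = - \frac{2273}{2672 - 1} = - \frac{2273}{2671}$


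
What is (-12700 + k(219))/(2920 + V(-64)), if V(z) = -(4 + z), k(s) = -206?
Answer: -6453/1490 ≈ -4.3309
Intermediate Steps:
V(z) = -4 - z
(-12700 + k(219))/(2920 + V(-64)) = (-12700 - 206)/(2920 + (-4 - 1*(-64))) = -12906/(2920 + (-4 + 64)) = -12906/(2920 + 60) = -12906/2980 = -12906*1/2980 = -6453/1490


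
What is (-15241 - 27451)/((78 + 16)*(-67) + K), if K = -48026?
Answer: 10673/13581 ≈ 0.78588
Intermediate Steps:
(-15241 - 27451)/((78 + 16)*(-67) + K) = (-15241 - 27451)/((78 + 16)*(-67) - 48026) = -42692/(94*(-67) - 48026) = -42692/(-6298 - 48026) = -42692/(-54324) = -42692*(-1/54324) = 10673/13581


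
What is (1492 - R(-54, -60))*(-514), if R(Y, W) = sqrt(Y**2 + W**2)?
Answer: -766888 + 3084*sqrt(181) ≈ -7.2540e+5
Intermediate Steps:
R(Y, W) = sqrt(W**2 + Y**2)
(1492 - R(-54, -60))*(-514) = (1492 - sqrt((-60)**2 + (-54)**2))*(-514) = (1492 - sqrt(3600 + 2916))*(-514) = (1492 - sqrt(6516))*(-514) = (1492 - 6*sqrt(181))*(-514) = -766888 + 3084*sqrt(181)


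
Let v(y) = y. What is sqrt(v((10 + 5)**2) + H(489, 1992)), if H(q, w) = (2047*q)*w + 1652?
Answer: sqrt(1993960013) ≈ 44654.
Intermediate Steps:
H(q, w) = 1652 + 2047*q*w (H(q, w) = 2047*q*w + 1652 = 1652 + 2047*q*w)
sqrt(v((10 + 5)**2) + H(489, 1992)) = sqrt((10 + 5)**2 + (1652 + 2047*489*1992)) = sqrt(15**2 + (1652 + 1993958136)) = sqrt(225 + 1993959788) = sqrt(1993960013)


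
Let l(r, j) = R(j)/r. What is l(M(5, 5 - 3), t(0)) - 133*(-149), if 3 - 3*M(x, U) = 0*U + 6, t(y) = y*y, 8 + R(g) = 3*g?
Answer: 19825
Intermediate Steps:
R(g) = -8 + 3*g
t(y) = y²
M(x, U) = -1 (M(x, U) = 1 - (0*U + 6)/3 = 1 - (0 + 6)/3 = 1 - ⅓*6 = 1 - 2 = -1)
l(r, j) = (-8 + 3*j)/r
l(M(5, 5 - 3), t(0)) - 133*(-149) = (-8 + 3*0²)/(-1) - 133*(-149) = -(-8 + 3*0) + 19817 = -(-8 + 0) + 19817 = -1*(-8) + 19817 = 8 + 19817 = 19825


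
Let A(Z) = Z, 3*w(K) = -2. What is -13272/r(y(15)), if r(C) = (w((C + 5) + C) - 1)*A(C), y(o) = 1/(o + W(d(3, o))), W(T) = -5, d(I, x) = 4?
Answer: 79632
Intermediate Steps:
w(K) = -⅔ (w(K) = (⅓)*(-2) = -⅔)
y(o) = 1/(-5 + o) (y(o) = 1/(o - 5) = 1/(-5 + o))
r(C) = -5*C/3 (r(C) = (-⅔ - 1)*C = -5*C/3)
-13272/r(y(15)) = -13272/((-5/(3*(-5 + 15)))) = -13272/((-5/3/10)) = -13272/((-5/3*⅒)) = -13272/(-⅙) = -13272*(-6) = 79632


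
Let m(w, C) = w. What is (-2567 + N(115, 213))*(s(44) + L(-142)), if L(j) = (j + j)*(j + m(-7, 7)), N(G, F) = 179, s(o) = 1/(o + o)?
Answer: -2223113973/22 ≈ -1.0105e+8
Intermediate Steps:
s(o) = 1/(2*o)
L(j) = 2*j*(-7 + j) (L(j) = (j + j)*(j - 7) = (2*j)*(-7 + j) = 2*j*(-7 + j))
(-2567 + N(115, 213))*(s(44) + L(-142)) = (-2567 + 179)*((½)/44 + 2*(-142)*(-7 - 142)) = -2388*((½)*(1/44) + 2*(-142)*(-149)) = -2388*(1/88 + 42316) = -2388*3723809/88 = -2223113973/22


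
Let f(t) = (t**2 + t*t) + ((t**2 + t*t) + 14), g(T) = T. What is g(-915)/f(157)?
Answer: -61/6574 ≈ -0.0092790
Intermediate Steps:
f(t) = 14 + 4*t**2 (f(t) = (t**2 + t**2) + ((t**2 + t**2) + 14) = 2*t**2 + (2*t**2 + 14) = 2*t**2 + (14 + 2*t**2) = 14 + 4*t**2)
g(-915)/f(157) = -915/(14 + 4*157**2) = -915/(14 + 4*24649) = -915/(14 + 98596) = -915/98610 = -915*1/98610 = -61/6574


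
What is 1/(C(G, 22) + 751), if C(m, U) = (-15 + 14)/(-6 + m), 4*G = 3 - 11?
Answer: 8/6009 ≈ 0.0013313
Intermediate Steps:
G = -2 (G = (3 - 11)/4 = (¼)*(-8) = -2)
C(m, U) = -1/(-6 + m)
1/(C(G, 22) + 751) = 1/(-1/(-6 - 2) + 751) = 1/(-1/(-8) + 751) = 1/(-1*(-⅛) + 751) = 1/(⅛ + 751) = 1/(6009/8) = 8/6009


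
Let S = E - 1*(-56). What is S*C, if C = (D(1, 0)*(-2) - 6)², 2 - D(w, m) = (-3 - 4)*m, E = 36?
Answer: 9200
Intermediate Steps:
D(w, m) = 2 + 7*m (D(w, m) = 2 - (-3 - 4)*m = 2 - (-7)*m = 2 + 7*m)
S = 92 (S = 36 - 1*(-56) = 36 + 56 = 92)
C = 100 (C = ((2 + 7*0)*(-2) - 6)² = ((2 + 0)*(-2) - 6)² = (2*(-2) - 6)² = (-4 - 6)² = (-10)² = 100)
S*C = 92*100 = 9200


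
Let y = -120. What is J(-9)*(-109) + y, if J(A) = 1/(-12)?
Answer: -1331/12 ≈ -110.92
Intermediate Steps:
J(A) = -1/12
J(-9)*(-109) + y = -1/12*(-109) - 120 = 109/12 - 120 = -1331/12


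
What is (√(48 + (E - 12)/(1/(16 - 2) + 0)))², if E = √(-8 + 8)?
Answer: -120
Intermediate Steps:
E = 0 (E = √0 = 0)
(√(48 + (E - 12)/(1/(16 - 2) + 0)))² = (√(48 + (0 - 12)/(1/(16 - 2) + 0)))² = (√(48 - 12/(1/14 + 0)))² = (√(48 - 12/1/14))² = (√(48 - 12*14))² = (√(48 - 168))² = (√(-120))² = (2*I*√30)² = -120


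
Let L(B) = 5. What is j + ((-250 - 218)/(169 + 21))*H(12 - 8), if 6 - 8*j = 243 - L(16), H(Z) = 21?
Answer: -7669/95 ≈ -80.726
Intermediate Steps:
j = -29 (j = ¾ - (243 - 1*5)/8 = ¾ - (243 - 5)/8 = ¾ - ⅛*238 = ¾ - 119/4 = -29)
j + ((-250 - 218)/(169 + 21))*H(12 - 8) = -29 + ((-250 - 218)/(169 + 21))*21 = -29 - 468/190*21 = -29 - 468*1/190*21 = -29 - 234/95*21 = -29 - 4914/95 = -7669/95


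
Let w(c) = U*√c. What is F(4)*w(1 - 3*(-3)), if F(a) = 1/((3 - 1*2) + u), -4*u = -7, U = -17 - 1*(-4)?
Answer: -52*√10/11 ≈ -14.949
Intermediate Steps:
U = -13 (U = -17 + 4 = -13)
u = 7/4 (u = -¼*(-7) = 7/4 ≈ 1.7500)
F(a) = 4/11 (F(a) = 1/((3 - 1*2) + 7/4) = 1/((3 - 2) + 7/4) = 1/(1 + 7/4) = 1/(11/4) = 4/11)
w(c) = -13*√c
F(4)*w(1 - 3*(-3)) = 4*(-13*√(1 - 3*(-3)))/11 = 4*(-13*√(1 + 9))/11 = 4*(-13*√10)/11 = -52*√10/11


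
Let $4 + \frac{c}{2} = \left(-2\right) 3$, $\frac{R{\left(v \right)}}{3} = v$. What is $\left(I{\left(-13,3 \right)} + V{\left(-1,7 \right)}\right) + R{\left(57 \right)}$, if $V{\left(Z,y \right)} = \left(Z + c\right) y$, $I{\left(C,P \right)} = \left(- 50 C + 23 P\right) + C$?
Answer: $730$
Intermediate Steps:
$R{\left(v \right)} = 3 v$
$c = -20$ ($c = -8 + 2 \left(\left(-2\right) 3\right) = -8 + 2 \left(-6\right) = -8 - 12 = -20$)
$I{\left(C,P \right)} = - 49 C + 23 P$
$V{\left(Z,y \right)} = y \left(-20 + Z\right)$ ($V{\left(Z,y \right)} = \left(Z - 20\right) y = \left(-20 + Z\right) y = y \left(-20 + Z\right)$)
$\left(I{\left(-13,3 \right)} + V{\left(-1,7 \right)}\right) + R{\left(57 \right)} = \left(\left(\left(-49\right) \left(-13\right) + 23 \cdot 3\right) + 7 \left(-20 - 1\right)\right) + 3 \cdot 57 = \left(\left(637 + 69\right) + 7 \left(-21\right)\right) + 171 = \left(706 - 147\right) + 171 = 559 + 171 = 730$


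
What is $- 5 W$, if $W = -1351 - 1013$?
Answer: $11820$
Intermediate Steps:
$W = -2364$ ($W = -1351 - 1013 = -2364$)
$- 5 W = \left(-5\right) \left(-2364\right) = 11820$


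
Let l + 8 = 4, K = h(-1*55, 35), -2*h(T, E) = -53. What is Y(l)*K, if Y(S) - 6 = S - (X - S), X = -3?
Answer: 53/2 ≈ 26.500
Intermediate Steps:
h(T, E) = 53/2 (h(T, E) = -½*(-53) = 53/2)
K = 53/2 ≈ 26.500
l = -4 (l = -8 + 4 = -4)
Y(S) = 9 + 2*S (Y(S) = 6 + (S - (-3 - S)) = 6 + (S + (3 + S)) = 6 + (3 + 2*S) = 9 + 2*S)
Y(l)*K = (9 + 2*(-4))*(53/2) = (9 - 8)*(53/2) = 1*(53/2) = 53/2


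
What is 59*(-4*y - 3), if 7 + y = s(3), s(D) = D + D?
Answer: 59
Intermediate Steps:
s(D) = 2*D
y = -1 (y = -7 + 2*3 = -7 + 6 = -1)
59*(-4*y - 3) = 59*(-4*(-1) - 3) = 59*(4 - 3) = 59*1 = 59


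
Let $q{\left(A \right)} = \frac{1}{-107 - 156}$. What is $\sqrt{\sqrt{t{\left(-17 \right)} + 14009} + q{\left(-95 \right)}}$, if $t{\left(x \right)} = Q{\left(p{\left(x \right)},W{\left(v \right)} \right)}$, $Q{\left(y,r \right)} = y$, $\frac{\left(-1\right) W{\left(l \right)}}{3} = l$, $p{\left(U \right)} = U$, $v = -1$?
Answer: $\frac{\sqrt{-263 + 138338 \sqrt{3498}}}{263} \approx 10.876$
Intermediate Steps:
$W{\left(l \right)} = - 3 l$
$t{\left(x \right)} = x$
$q{\left(A \right)} = - \frac{1}{263}$ ($q{\left(A \right)} = \frac{1}{-263} = - \frac{1}{263}$)
$\sqrt{\sqrt{t{\left(-17 \right)} + 14009} + q{\left(-95 \right)}} = \sqrt{\sqrt{-17 + 14009} - \frac{1}{263}} = \sqrt{\sqrt{13992} - \frac{1}{263}} = \sqrt{2 \sqrt{3498} - \frac{1}{263}} = \sqrt{- \frac{1}{263} + 2 \sqrt{3498}}$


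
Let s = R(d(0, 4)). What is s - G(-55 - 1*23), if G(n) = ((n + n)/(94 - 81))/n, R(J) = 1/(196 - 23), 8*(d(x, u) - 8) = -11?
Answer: -333/2249 ≈ -0.14807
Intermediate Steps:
d(x, u) = 53/8 (d(x, u) = 8 + (⅛)*(-11) = 8 - 11/8 = 53/8)
R(J) = 1/173
s = 1/173 ≈ 0.0057803
G(n) = 2/13 (G(n) = ((2*n)/13)/n = ((2*n)*(1/13))/n = (2*n/13)/n = 2/13)
s - G(-55 - 1*23) = 1/173 - 1*2/13 = 1/173 - 2/13 = -333/2249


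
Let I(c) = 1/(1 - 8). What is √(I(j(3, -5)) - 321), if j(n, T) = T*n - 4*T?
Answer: 2*I*√3934/7 ≈ 17.92*I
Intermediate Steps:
j(n, T) = -4*T + T*n
I(c) = -⅐ (I(c) = 1/(-7) = -⅐)
√(I(j(3, -5)) - 321) = √(-⅐ - 321) = √(-2248/7) = 2*I*√3934/7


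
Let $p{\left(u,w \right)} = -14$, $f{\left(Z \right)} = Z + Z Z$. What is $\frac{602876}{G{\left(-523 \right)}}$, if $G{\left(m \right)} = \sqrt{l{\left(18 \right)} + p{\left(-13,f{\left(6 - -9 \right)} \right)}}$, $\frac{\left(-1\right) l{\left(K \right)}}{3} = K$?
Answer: $- \frac{301438 i \sqrt{17}}{17} \approx - 73110.0 i$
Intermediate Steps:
$l{\left(K \right)} = - 3 K$
$f{\left(Z \right)} = Z + Z^{2}$
$G{\left(m \right)} = 2 i \sqrt{17}$ ($G{\left(m \right)} = \sqrt{\left(-3\right) 18 - 14} = \sqrt{-54 - 14} = \sqrt{-68} = 2 i \sqrt{17}$)
$\frac{602876}{G{\left(-523 \right)}} = \frac{602876}{2 i \sqrt{17}} = 602876 \left(- \frac{i \sqrt{17}}{34}\right) = - \frac{301438 i \sqrt{17}}{17}$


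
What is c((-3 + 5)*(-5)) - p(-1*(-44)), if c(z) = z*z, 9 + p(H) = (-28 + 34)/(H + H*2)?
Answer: 2397/22 ≈ 108.95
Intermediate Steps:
p(H) = -9 + 2/H (p(H) = -9 + (-28 + 34)/(H + H*2) = -9 + 6/(H + 2*H) = -9 + 6/((3*H)) = -9 + 6*(1/(3*H)) = -9 + 2/H)
c(z) = z²
c((-3 + 5)*(-5)) - p(-1*(-44)) = ((-3 + 5)*(-5))² - (-9 + 2/((-1*(-44)))) = (2*(-5))² - (-9 + 2/44) = (-10)² - (-9 + 2*(1/44)) = 100 - (-9 + 1/22) = 100 - 1*(-197/22) = 100 + 197/22 = 2397/22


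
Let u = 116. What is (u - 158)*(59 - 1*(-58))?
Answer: -4914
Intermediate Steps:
(u - 158)*(59 - 1*(-58)) = (116 - 158)*(59 - 1*(-58)) = -42*(59 + 58) = -42*117 = -4914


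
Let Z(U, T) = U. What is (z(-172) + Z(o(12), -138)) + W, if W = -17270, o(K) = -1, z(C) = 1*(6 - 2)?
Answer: -17267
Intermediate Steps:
z(C) = 4 (z(C) = 1*4 = 4)
(z(-172) + Z(o(12), -138)) + W = (4 - 1) - 17270 = 3 - 17270 = -17267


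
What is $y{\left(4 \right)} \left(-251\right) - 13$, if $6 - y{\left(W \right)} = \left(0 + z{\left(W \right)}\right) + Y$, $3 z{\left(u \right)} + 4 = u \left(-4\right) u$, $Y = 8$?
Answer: $- \frac{15601}{3} \approx -5200.3$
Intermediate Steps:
$z{\left(u \right)} = - \frac{4}{3} - \frac{4 u^{2}}{3}$ ($z{\left(u \right)} = - \frac{4}{3} + \frac{u \left(-4\right) u}{3} = - \frac{4}{3} + \frac{- 4 u u}{3} = - \frac{4}{3} + \frac{\left(-4\right) u^{2}}{3} = - \frac{4}{3} - \frac{4 u^{2}}{3}$)
$y{\left(W \right)} = - \frac{2}{3} + \frac{4 W^{2}}{3}$ ($y{\left(W \right)} = 6 - \left(\left(0 - \left(\frac{4}{3} + \frac{4 W^{2}}{3}\right)\right) + 8\right) = 6 - \left(\left(- \frac{4}{3} - \frac{4 W^{2}}{3}\right) + 8\right) = 6 - \left(\frac{20}{3} - \frac{4 W^{2}}{3}\right) = 6 + \left(- \frac{20}{3} + \frac{4 W^{2}}{3}\right) = - \frac{2}{3} + \frac{4 W^{2}}{3}$)
$y{\left(4 \right)} \left(-251\right) - 13 = \left(- \frac{2}{3} + \frac{4 \cdot 4^{2}}{3}\right) \left(-251\right) - 13 = \left(- \frac{2}{3} + \frac{4}{3} \cdot 16\right) \left(-251\right) - 13 = \left(- \frac{2}{3} + \frac{64}{3}\right) \left(-251\right) - 13 = \frac{62}{3} \left(-251\right) - 13 = - \frac{15562}{3} - 13 = - \frac{15601}{3}$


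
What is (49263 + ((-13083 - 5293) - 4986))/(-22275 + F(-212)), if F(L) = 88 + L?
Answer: -25901/22399 ≈ -1.1563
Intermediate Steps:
(49263 + ((-13083 - 5293) - 4986))/(-22275 + F(-212)) = (49263 + ((-13083 - 5293) - 4986))/(-22275 + (88 - 212)) = (49263 + (-18376 - 4986))/(-22275 - 124) = (49263 - 23362)/(-22399) = 25901*(-1/22399) = -25901/22399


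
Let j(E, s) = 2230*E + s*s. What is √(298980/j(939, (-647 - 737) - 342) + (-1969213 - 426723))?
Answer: 7*I*√2599988106465706/230593 ≈ 1547.9*I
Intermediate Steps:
j(E, s) = s² + 2230*E (j(E, s) = 2230*E + s² = s² + 2230*E)
√(298980/j(939, (-647 - 737) - 342) + (-1969213 - 426723)) = √(298980/(((-647 - 737) - 342)² + 2230*939) + (-1969213 - 426723)) = √(298980/((-1384 - 342)² + 2093970) - 2395936) = √(298980/((-1726)² + 2093970) - 2395936) = √(298980/(2979076 + 2093970) - 2395936) = √(298980/5073046 - 2395936) = √(298980*(1/5073046) - 2395936) = √(13590/230593 - 2395936) = √(-552486056458/230593) = 7*I*√2599988106465706/230593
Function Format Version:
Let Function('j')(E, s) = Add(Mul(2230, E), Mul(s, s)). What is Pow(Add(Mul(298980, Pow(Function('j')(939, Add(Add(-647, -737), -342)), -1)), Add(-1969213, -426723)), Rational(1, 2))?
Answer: Mul(Rational(7, 230593), I, Pow(2599988106465706, Rational(1, 2))) ≈ Mul(1547.9, I)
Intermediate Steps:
Function('j')(E, s) = Add(Pow(s, 2), Mul(2230, E)) (Function('j')(E, s) = Add(Mul(2230, E), Pow(s, 2)) = Add(Pow(s, 2), Mul(2230, E)))
Pow(Add(Mul(298980, Pow(Function('j')(939, Add(Add(-647, -737), -342)), -1)), Add(-1969213, -426723)), Rational(1, 2)) = Pow(Add(Mul(298980, Pow(Add(Pow(Add(Add(-647, -737), -342), 2), Mul(2230, 939)), -1)), Add(-1969213, -426723)), Rational(1, 2)) = Pow(Add(Mul(298980, Pow(Add(Pow(Add(-1384, -342), 2), 2093970), -1)), -2395936), Rational(1, 2)) = Pow(Add(Mul(298980, Pow(Add(Pow(-1726, 2), 2093970), -1)), -2395936), Rational(1, 2)) = Pow(Add(Mul(298980, Pow(Add(2979076, 2093970), -1)), -2395936), Rational(1, 2)) = Pow(Add(Mul(298980, Pow(5073046, -1)), -2395936), Rational(1, 2)) = Pow(Add(Mul(298980, Rational(1, 5073046)), -2395936), Rational(1, 2)) = Pow(Add(Rational(13590, 230593), -2395936), Rational(1, 2)) = Pow(Rational(-552486056458, 230593), Rational(1, 2)) = Mul(Rational(7, 230593), I, Pow(2599988106465706, Rational(1, 2)))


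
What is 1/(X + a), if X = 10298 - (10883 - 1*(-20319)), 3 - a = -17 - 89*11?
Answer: -1/19905 ≈ -5.0239e-5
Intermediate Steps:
a = 999 (a = 3 - (-17 - 89*11) = 3 - (-17 - 979) = 3 - 1*(-996) = 3 + 996 = 999)
X = -20904 (X = 10298 - (10883 + 20319) = 10298 - 1*31202 = 10298 - 31202 = -20904)
1/(X + a) = 1/(-20904 + 999) = 1/(-19905) = -1/19905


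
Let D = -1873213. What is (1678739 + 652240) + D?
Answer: 457766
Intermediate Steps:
(1678739 + 652240) + D = (1678739 + 652240) - 1873213 = 2330979 - 1873213 = 457766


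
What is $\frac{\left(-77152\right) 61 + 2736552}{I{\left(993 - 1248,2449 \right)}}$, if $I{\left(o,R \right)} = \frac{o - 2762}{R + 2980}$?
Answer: $\frac{10693609880}{3017} \approx 3.5445 \cdot 10^{6}$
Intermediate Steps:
$I{\left(o,R \right)} = \frac{-2762 + o}{2980 + R}$
$\frac{\left(-77152\right) 61 + 2736552}{I{\left(993 - 1248,2449 \right)}} = \frac{\left(-77152\right) 61 + 2736552}{\frac{1}{2980 + 2449} \left(-2762 + \left(993 - 1248\right)\right)} = \frac{-4706272 + 2736552}{\frac{1}{5429} \left(-2762 + \left(993 - 1248\right)\right)} = - \frac{1969720}{\frac{1}{5429} \left(-2762 - 255\right)} = - \frac{1969720}{\frac{1}{5429} \left(-3017\right)} = - \frac{1969720}{- \frac{3017}{5429}} = \left(-1969720\right) \left(- \frac{5429}{3017}\right) = \frac{10693609880}{3017}$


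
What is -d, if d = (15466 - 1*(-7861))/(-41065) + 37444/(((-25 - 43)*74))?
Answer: 11182563/1396210 ≈ 8.0092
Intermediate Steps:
d = -11182563/1396210 (d = (15466 + 7861)*(-1/41065) + 37444/((-68*74)) = 23327*(-1/41065) + 37444/(-5032) = -23327/41065 + 37444*(-1/5032) = -23327/41065 - 253/34 = -11182563/1396210 ≈ -8.0092)
-d = -1*(-11182563/1396210) = 11182563/1396210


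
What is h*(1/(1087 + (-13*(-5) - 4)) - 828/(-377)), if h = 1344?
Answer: 45644208/15457 ≈ 2953.0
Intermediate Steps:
h*(1/(1087 + (-13*(-5) - 4)) - 828/(-377)) = 1344*(1/(1087 + (-13*(-5) - 4)) - 828/(-377)) = 1344*(1/(1087 + (65 - 4)) - 828*(-1/377)) = 1344*(1/(1087 + 61) + 828/377) = 1344*(1/1148 + 828/377) = 1344*(950921/432796) = 45644208/15457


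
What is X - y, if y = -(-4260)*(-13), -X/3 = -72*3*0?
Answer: 55380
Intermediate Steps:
X = 0 (X = -3*(-72*3)*0 = -(-648)*0 = -3*0 = 0)
y = -55380 (y = -10*5538 = -55380)
X - y = 0 - 1*(-55380) = 0 + 55380 = 55380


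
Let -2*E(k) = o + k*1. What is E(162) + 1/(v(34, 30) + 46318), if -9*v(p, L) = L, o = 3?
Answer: -11462877/138944 ≈ -82.500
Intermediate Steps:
v(p, L) = -L/9
E(k) = -3/2 - k/2 (E(k) = -(3 + k*1)/2 = -(3 + k)/2 = -3/2 - k/2)
E(162) + 1/(v(34, 30) + 46318) = (-3/2 - 1/2*162) + 1/(-1/9*30 + 46318) = (-3/2 - 81) + 1/(-10/3 + 46318) = -165/2 + 1/(138944/3) = -165/2 + 3/138944 = -11462877/138944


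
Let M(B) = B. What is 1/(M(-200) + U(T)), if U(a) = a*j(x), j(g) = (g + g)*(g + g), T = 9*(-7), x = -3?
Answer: -1/2468 ≈ -0.00040519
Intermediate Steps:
T = -63
j(g) = 4*g**2 (j(g) = (2*g)*(2*g) = 4*g**2)
U(a) = 36*a (U(a) = a*(4*(-3)**2) = a*(4*9) = a*36 = 36*a)
1/(M(-200) + U(T)) = 1/(-200 + 36*(-63)) = 1/(-200 - 2268) = 1/(-2468) = -1/2468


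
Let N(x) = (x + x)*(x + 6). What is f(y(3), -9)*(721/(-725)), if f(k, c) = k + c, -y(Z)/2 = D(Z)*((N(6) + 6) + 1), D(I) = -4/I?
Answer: -851501/2175 ≈ -391.49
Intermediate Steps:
N(x) = 2*x*(6 + x) (N(x) = (2*x)*(6 + x) = 2*x*(6 + x))
y(Z) = 1208/Z (y(Z) = -2*(-4/Z)*((2*6*(6 + 6) + 6) + 1) = -2*(-4/Z)*((2*6*12 + 6) + 1) = -2*(-4/Z)*((144 + 6) + 1) = -2*(-4/Z)*(150 + 1) = -2*(-4/Z)*151 = -(-1208)/Z = 1208/Z)
f(k, c) = c + k
f(y(3), -9)*(721/(-725)) = (-9 + 1208/3)*(721/(-725)) = (-9 + 1208*(⅓))*(721*(-1/725)) = (-9 + 1208/3)*(-721/725) = (1181/3)*(-721/725) = -851501/2175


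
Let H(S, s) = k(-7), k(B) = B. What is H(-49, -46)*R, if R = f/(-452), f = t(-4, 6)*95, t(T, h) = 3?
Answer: 1995/452 ≈ 4.4137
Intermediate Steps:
f = 285 (f = 3*95 = 285)
H(S, s) = -7
R = -285/452 (R = 285/(-452) = 285*(-1/452) = -285/452 ≈ -0.63053)
H(-49, -46)*R = -7*(-285/452) = 1995/452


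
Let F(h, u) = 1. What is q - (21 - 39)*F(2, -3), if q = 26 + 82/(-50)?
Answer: 1059/25 ≈ 42.360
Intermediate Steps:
q = 609/25 (q = 26 + 82*(-1/50) = 26 - 41/25 = 609/25 ≈ 24.360)
q - (21 - 39)*F(2, -3) = 609/25 - (21 - 39) = 609/25 - (-18) = 609/25 - 1*(-18) = 609/25 + 18 = 1059/25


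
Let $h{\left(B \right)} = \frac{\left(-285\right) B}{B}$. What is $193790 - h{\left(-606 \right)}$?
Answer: $194075$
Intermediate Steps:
$h{\left(B \right)} = -285$
$193790 - h{\left(-606 \right)} = 193790 - -285 = 193790 + 285 = 194075$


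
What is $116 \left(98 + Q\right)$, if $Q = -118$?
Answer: $-2320$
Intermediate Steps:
$116 \left(98 + Q\right) = 116 \left(98 - 118\right) = 116 \left(-20\right) = -2320$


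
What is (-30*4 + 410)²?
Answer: 84100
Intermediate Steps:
(-30*4 + 410)² = (-120 + 410)² = 290² = 84100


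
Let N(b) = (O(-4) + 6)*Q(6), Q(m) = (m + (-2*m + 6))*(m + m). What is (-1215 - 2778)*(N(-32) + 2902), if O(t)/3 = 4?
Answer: -11587686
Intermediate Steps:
Q(m) = 2*m*(6 - m) (Q(m) = (m + (6 - 2*m))*(2*m) = (6 - m)*(2*m) = 2*m*(6 - m))
O(t) = 12 (O(t) = 3*4 = 12)
N(b) = 0 (N(b) = (12 + 6)*(2*6*(6 - 1*6)) = 18*(2*6*(6 - 6)) = 18*(2*6*0) = 18*0 = 0)
(-1215 - 2778)*(N(-32) + 2902) = (-1215 - 2778)*(0 + 2902) = -3993*2902 = -11587686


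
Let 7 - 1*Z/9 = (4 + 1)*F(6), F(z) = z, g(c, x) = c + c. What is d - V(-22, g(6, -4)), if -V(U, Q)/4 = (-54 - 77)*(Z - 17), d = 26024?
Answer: 143400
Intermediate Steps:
g(c, x) = 2*c
Z = -207 (Z = 63 - 9*(4 + 1)*6 = 63 - 45*6 = 63 - 9*30 = 63 - 270 = -207)
V(U, Q) = -117376 (V(U, Q) = -4*(-54 - 77)*(-207 - 17) = -(-524)*(-224) = -4*29344 = -117376)
d - V(-22, g(6, -4)) = 26024 - 1*(-117376) = 26024 + 117376 = 143400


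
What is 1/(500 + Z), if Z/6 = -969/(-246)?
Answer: 41/21469 ≈ 0.0019097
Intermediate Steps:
Z = 969/41 (Z = 6*(-969/(-246)) = 6*(-969*(-1/246)) = 6*(323/82) = 969/41 ≈ 23.634)
1/(500 + Z) = 1/(500 + 969/41) = 1/(21469/41) = 41/21469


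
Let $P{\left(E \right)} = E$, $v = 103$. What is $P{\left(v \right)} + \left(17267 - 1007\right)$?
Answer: $16363$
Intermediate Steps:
$P{\left(v \right)} + \left(17267 - 1007\right) = 103 + \left(17267 - 1007\right) = 103 + 16260 = 16363$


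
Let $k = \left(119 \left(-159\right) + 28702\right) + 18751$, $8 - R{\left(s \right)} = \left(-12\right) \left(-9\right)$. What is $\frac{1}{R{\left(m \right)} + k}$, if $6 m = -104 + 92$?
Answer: $\frac{1}{28432} \approx 3.5172 \cdot 10^{-5}$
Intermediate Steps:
$m = -2$ ($m = \frac{-104 + 92}{6} = \frac{1}{6} \left(-12\right) = -2$)
$R{\left(s \right)} = -100$ ($R{\left(s \right)} = 8 - \left(-12\right) \left(-9\right) = 8 - 108 = -100$)
$k = 28532$ ($k = \left(-18921 + 28702\right) + 18751 = 9781 + 18751 = 28532$)
$\frac{1}{R{\left(m \right)} + k} = \frac{1}{-100 + 28532} = \frac{1}{28432}$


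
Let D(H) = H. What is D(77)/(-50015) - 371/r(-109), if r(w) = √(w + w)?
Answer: -11/7145 + 371*I*√218/218 ≈ -0.0015395 + 25.127*I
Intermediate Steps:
r(w) = √2*√w (r(w) = √(2*w) = √2*√w)
D(77)/(-50015) - 371/r(-109) = 77/(-50015) - 371*(-I*√218/218) = 77*(-1/50015) - 371*(-I*√218/218) = -11/7145 - 371*(-I*√218/218) = -11/7145 - (-371)*I*√218/218 = -11/7145 + 371*I*√218/218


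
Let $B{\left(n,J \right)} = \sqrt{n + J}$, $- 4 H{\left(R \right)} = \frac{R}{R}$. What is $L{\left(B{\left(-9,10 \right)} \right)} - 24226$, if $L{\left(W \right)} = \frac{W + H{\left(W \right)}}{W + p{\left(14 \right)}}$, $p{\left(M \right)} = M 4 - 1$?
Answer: $- \frac{5426621}{224} \approx -24226.0$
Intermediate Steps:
$H{\left(R \right)} = - \frac{1}{4}$ ($H{\left(R \right)} = - \frac{R \frac{1}{R}}{4} = \left(- \frac{1}{4}\right) 1 = - \frac{1}{4}$)
$B{\left(n,J \right)} = \sqrt{J + n}$
$p{\left(M \right)} = -1 + 4 M$ ($p{\left(M \right)} = 4 M - 1 = -1 + 4 M$)
$L{\left(W \right)} = \frac{- \frac{1}{4} + W}{55 + W}$ ($L{\left(W \right)} = \frac{W - \frac{1}{4}}{W + \left(-1 + 4 \cdot 14\right)} = \frac{- \frac{1}{4} + W}{W + \left(-1 + 56\right)} = \frac{- \frac{1}{4} + W}{W + 55} = \frac{- \frac{1}{4} + W}{55 + W}$)
$L{\left(B{\left(-9,10 \right)} \right)} - 24226 = \frac{- \frac{1}{4} + \sqrt{10 - 9}}{55 + \sqrt{10 - 9}} - 24226 = \frac{- \frac{1}{4} + \sqrt{1}}{55 + \sqrt{1}} - 24226 = \frac{- \frac{1}{4} + 1}{55 + 1} - 24226 = \frac{1}{56} \cdot \frac{3}{4} - 24226 = \frac{3}{224} - 24226 = - \frac{5426621}{224}$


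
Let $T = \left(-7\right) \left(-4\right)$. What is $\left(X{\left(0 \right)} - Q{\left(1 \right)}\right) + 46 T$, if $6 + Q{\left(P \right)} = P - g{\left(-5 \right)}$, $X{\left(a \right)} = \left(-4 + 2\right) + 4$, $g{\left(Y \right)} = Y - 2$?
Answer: $1288$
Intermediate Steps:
$g{\left(Y \right)} = -2 + Y$
$X{\left(a \right)} = 2$ ($X{\left(a \right)} = -2 + 4 = 2$)
$Q{\left(P \right)} = 1 + P$ ($Q{\left(P \right)} = -6 + \left(P - \left(-2 - 5\right)\right) = -6 + \left(P - -7\right) = -6 + \left(P + 7\right) = -6 + \left(7 + P\right) = 1 + P$)
$T = 28$
$\left(X{\left(0 \right)} - Q{\left(1 \right)}\right) + 46 T = \left(2 - \left(1 + 1\right)\right) + 46 \cdot 28 = \left(2 - 2\right) + 1288 = 0 + 1288 = 1288$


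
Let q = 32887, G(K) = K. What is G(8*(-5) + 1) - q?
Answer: -32926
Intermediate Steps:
G(8*(-5) + 1) - q = (8*(-5) + 1) - 1*32887 = (-40 + 1) - 32887 = -39 - 32887 = -32926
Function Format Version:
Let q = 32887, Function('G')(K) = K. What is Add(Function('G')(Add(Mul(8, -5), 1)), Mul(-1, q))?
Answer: -32926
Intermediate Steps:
Add(Function('G')(Add(Mul(8, -5), 1)), Mul(-1, q)) = Add(Add(Mul(8, -5), 1), Mul(-1, 32887)) = Add(Add(-40, 1), -32887) = Add(-39, -32887) = -32926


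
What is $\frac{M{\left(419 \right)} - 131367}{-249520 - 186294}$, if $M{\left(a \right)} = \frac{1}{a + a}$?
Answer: $\frac{110085545}{365212132} \approx 0.30143$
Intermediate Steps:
$M{\left(a \right)} = \frac{1}{2 a}$
$\frac{M{\left(419 \right)} - 131367}{-249520 - 186294} = \frac{\frac{1}{2 \cdot 419} - 131367}{-249520 - 186294} = \frac{\frac{1}{2} \cdot \frac{1}{419} - 131367}{-435814} = \left(\frac{1}{838} - 131367\right) \left(- \frac{1}{435814}\right) = \left(- \frac{110085545}{838}\right) \left(- \frac{1}{435814}\right) = \frac{110085545}{365212132}$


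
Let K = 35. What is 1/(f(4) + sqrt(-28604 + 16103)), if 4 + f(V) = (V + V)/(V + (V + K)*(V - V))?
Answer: -2/12505 - 3*I*sqrt(1389)/12505 ≈ -0.00015994 - 0.0089411*I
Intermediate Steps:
f(V) = -2 (f(V) = -4 + (V + V)/(V + (V + 35)*(V - V)) = -4 + (2*V)/(V + (35 + V)*0) = -4 + (2*V)/(V + 0) = -4 + (2*V)/V = -4 + 2 = -2)
1/(f(4) + sqrt(-28604 + 16103)) = 1/(-2 + sqrt(-28604 + 16103)) = 1/(-2 + sqrt(-12501)) = 1/(-2 + 3*I*sqrt(1389))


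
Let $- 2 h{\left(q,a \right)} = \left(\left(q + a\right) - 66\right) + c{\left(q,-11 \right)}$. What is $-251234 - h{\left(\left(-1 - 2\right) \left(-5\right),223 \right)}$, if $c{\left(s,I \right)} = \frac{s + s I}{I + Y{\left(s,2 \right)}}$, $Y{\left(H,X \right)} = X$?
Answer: $- \frac{753419}{3} \approx -2.5114 \cdot 10^{5}$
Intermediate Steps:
$c{\left(s,I \right)} = \frac{s + I s}{2 + I}$ ($c{\left(s,I \right)} = \frac{s + s I}{I + 2} = \frac{s + I s}{2 + I}$)
$h{\left(q,a \right)} = 33 - \frac{19 q}{18} - \frac{a}{2}$ ($h{\left(q,a \right)} = - \frac{\left(\left(q + a\right) - 66\right) + \frac{q \left(1 - 11\right)}{2 - 11}}{2} = - \frac{\left(\left(a + q\right) - 66\right) + q \frac{1}{-9} \left(-10\right)}{2} = - \frac{\left(-66 + a + q\right) + q \left(- \frac{1}{9}\right) \left(-10\right)}{2} = - \frac{\left(-66 + a + q\right) + \frac{10 q}{9}}{2} = - \frac{-66 + a + \frac{19 q}{9}}{2} = 33 - \frac{19 q}{18} - \frac{a}{2}$)
$-251234 - h{\left(\left(-1 - 2\right) \left(-5\right),223 \right)} = -251234 - \left(33 - \frac{19 \left(-1 - 2\right) \left(-5\right)}{18} - \frac{223}{2}\right) = -251234 - \left(33 - \frac{19 \left(\left(-3\right) \left(-5\right)\right)}{18} - \frac{223}{2}\right) = -251234 - \left(33 - \frac{95}{6} - \frac{223}{2}\right) = -251234 - - \frac{283}{3} = -251234 + \frac{283}{3} = - \frac{753419}{3}$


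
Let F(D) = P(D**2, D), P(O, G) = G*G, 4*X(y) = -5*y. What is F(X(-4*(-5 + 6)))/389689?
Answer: 25/389689 ≈ 6.4154e-5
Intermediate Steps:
X(y) = -5*y/4 (X(y) = (-5*y)/4 = -5*y/4)
P(O, G) = G**2
F(D) = D**2
F(X(-4*(-5 + 6)))/389689 = (-(-5)*(-5 + 6))**2/389689 = (-(-5))**2*(1/389689) = (-5/4*(-4))**2*(1/389689) = 5**2*(1/389689) = 25*(1/389689) = 25/389689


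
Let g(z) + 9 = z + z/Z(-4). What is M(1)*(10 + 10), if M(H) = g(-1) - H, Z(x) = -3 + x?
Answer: -1520/7 ≈ -217.14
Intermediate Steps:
g(z) = -9 + 6*z/7 (g(z) = -9 + (z + z/(-3 - 4)) = -9 + (z + z/(-7)) = -9 + (z + z*(-1/7)) = -9 + (z - z/7) = -9 + 6*z/7)
M(H) = -69/7 - H (M(H) = (-9 + (6/7)*(-1)) - H = (-9 - 6/7) - H = -69/7 - H)
M(1)*(10 + 10) = (-69/7 - 1*1)*(10 + 10) = (-69/7 - 1)*20 = -76/7*20 = -1520/7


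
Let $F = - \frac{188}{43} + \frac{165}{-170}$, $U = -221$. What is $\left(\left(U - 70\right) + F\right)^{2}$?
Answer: $\frac{187708162009}{2137444} \approx 87819.0$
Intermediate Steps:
$F = - \frac{7811}{1462}$ ($F = \left(-188\right) \frac{1}{43} + 165 \left(- \frac{1}{170}\right) = - \frac{188}{43} - \frac{33}{34} = - \frac{7811}{1462} \approx -5.3427$)
$\left(\left(U - 70\right) + F\right)^{2} = \left(\left(-221 - 70\right) - \frac{7811}{1462}\right)^{2} = \left(-291 - \frac{7811}{1462}\right)^{2} = \left(- \frac{433253}{1462}\right)^{2} = \frac{187708162009}{2137444}$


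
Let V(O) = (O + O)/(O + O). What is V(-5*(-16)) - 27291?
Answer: -27290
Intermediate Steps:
V(O) = 1 (V(O) = (2*O)/((2*O)) = (2*O)*(1/(2*O)) = 1)
V(-5*(-16)) - 27291 = 1 - 27291 = -27290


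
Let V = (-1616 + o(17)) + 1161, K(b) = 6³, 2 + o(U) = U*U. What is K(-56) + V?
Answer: 48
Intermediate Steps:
o(U) = -2 + U² (o(U) = -2 + U*U = -2 + U²)
K(b) = 216
V = -168 (V = (-1616 + (-2 + 17²)) + 1161 = (-1616 + (-2 + 289)) + 1161 = (-1616 + 287) + 1161 = -1329 + 1161 = -168)
K(-56) + V = 216 - 168 = 48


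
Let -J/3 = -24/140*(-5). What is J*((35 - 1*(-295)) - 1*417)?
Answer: 1566/7 ≈ 223.71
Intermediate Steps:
J = -18/7 (J = -3*(-24/140)*(-5) = -3*(-24*1/140)*(-5) = -(-18)*(-5)/35 = -3*6/7 = -18/7 ≈ -2.5714)
J*((35 - 1*(-295)) - 1*417) = -18*((35 - 1*(-295)) - 1*417)/7 = -18*((35 + 295) - 417)/7 = -18*(330 - 417)/7 = -18/7*(-87) = 1566/7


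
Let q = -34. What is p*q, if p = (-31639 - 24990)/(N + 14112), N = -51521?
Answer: -1925386/37409 ≈ -51.469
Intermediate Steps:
p = 56629/37409 (p = (-31639 - 24990)/(-51521 + 14112) = -56629/(-37409) = -56629*(-1/37409) = 56629/37409 ≈ 1.5138)
p*q = (56629/37409)*(-34) = -1925386/37409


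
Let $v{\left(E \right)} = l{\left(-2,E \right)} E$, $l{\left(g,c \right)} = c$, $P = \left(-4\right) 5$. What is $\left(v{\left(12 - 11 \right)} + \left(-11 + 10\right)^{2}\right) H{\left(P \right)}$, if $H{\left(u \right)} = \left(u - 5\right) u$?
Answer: $1000$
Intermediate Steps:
$P = -20$
$v{\left(E \right)} = E^{2}$ ($v{\left(E \right)} = E E = E^{2}$)
$H{\left(u \right)} = u \left(-5 + u\right)$ ($H{\left(u \right)} = \left(-5 + u\right) u = u \left(-5 + u\right)$)
$\left(v{\left(12 - 11 \right)} + \left(-11 + 10\right)^{2}\right) H{\left(P \right)} = \left(\left(12 - 11\right)^{2} + \left(-11 + 10\right)^{2}\right) \left(- 20 \left(-5 - 20\right)\right) = \left(\left(12 - 11\right)^{2} + \left(-1\right)^{2}\right) \left(\left(-20\right) \left(-25\right)\right) = \left(1^{2} + 1\right) 500 = \left(1 + 1\right) 500 = 2 \cdot 500 = 1000$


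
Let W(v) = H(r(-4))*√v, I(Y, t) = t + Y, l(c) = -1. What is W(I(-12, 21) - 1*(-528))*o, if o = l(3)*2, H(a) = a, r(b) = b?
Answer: 8*√537 ≈ 185.39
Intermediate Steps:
I(Y, t) = Y + t
o = -2 (o = -1*2 = -2)
W(v) = -4*√v
W(I(-12, 21) - 1*(-528))*o = -4*√((-12 + 21) - 1*(-528))*(-2) = -4*√(9 + 528)*(-2) = -4*√537*(-2) = 8*√537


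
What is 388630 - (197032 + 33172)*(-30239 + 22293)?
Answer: 1829589614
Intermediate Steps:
388630 - (197032 + 33172)*(-30239 + 22293) = 388630 - 230204*(-7946) = 388630 - 1*(-1829200984) = 388630 + 1829200984 = 1829589614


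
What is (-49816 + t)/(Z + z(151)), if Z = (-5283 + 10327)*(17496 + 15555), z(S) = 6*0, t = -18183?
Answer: -67999/166709244 ≈ -0.00040789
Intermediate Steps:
z(S) = 0
Z = 166709244 (Z = 5044*33051 = 166709244)
(-49816 + t)/(Z + z(151)) = (-49816 - 18183)/(166709244 + 0) = -67999/166709244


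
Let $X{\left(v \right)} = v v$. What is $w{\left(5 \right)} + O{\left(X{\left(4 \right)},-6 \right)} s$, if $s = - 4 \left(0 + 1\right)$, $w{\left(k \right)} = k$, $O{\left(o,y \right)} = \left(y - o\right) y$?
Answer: $-523$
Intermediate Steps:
$X{\left(v \right)} = v^{2}$
$O{\left(o,y \right)} = y \left(y - o\right)$
$s = -4$ ($s = \left(-4\right) 1 = -4$)
$w{\left(5 \right)} + O{\left(X{\left(4 \right)},-6 \right)} s = 5 + - 6 \left(-6 - 4^{2}\right) \left(-4\right) = 5 + - 6 \left(-6 - 16\right) \left(-4\right) = 5 + \left(-6\right) \left(-22\right) \left(-4\right) = 5 + 132 \left(-4\right) = 5 - 528 = -523$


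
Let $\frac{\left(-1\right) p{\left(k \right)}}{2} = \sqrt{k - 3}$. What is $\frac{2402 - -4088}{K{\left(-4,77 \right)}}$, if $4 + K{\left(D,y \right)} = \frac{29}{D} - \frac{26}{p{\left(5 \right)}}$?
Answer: $- \frac{1168200}{673} - \frac{674960 \sqrt{2}}{673} \approx -3154.1$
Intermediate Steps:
$p{\left(k \right)} = - 2 \sqrt{-3 + k}$ ($p{\left(k \right)} = - 2 \sqrt{k - 3} = - 2 \sqrt{-3 + k}$)
$K{\left(D,y \right)} = -4 + \frac{29}{D} + \frac{13 \sqrt{2}}{2}$ ($K{\left(D,y \right)} = -4 + \left(\frac{29}{D} - \frac{26}{\left(-2\right) \sqrt{-3 + 5}}\right) = -4 + \left(\frac{29}{D} - \frac{26}{\left(-2\right) \sqrt{2}}\right) = -4 - \left(- \frac{29}{D} + 26 \left(- \frac{1}{4}\right) \sqrt{2}\right) = -4 + \left(\frac{29}{D} + \frac{13 \sqrt{2}}{2}\right) = -4 + \frac{29}{D} + \frac{13 \sqrt{2}}{2}$)
$\frac{2402 - -4088}{K{\left(-4,77 \right)}} = \frac{2402 - -4088}{-4 + \frac{29}{-4} + \frac{13 \sqrt{2}}{2}} = \frac{2402 + 4088}{-4 + 29 \left(- \frac{1}{4}\right) + \frac{13 \sqrt{2}}{2}} = \frac{6490}{-4 - \frac{29}{4} + \frac{13 \sqrt{2}}{2}} = \frac{6490}{- \frac{45}{4} + \frac{13 \sqrt{2}}{2}}$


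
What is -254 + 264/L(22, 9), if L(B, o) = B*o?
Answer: -758/3 ≈ -252.67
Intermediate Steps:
-254 + 264/L(22, 9) = -254 + 264/((22*9)) = -254 + 264/198 = -254 + 264*(1/198) = -254 + 4/3 = -758/3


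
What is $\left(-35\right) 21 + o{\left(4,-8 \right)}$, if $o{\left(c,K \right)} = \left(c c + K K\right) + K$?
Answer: $-663$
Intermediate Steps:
$o{\left(c,K \right)} = K + K^{2} + c^{2}$ ($o{\left(c,K \right)} = \left(c^{2} + K^{2}\right) + K = \left(K^{2} + c^{2}\right) + K = K + K^{2} + c^{2}$)
$\left(-35\right) 21 + o{\left(4,-8 \right)} = \left(-35\right) 21 + \left(-8 + \left(-8\right)^{2} + 4^{2}\right) = -735 + \left(-8 + 64 + 16\right) = -735 + 72 = -663$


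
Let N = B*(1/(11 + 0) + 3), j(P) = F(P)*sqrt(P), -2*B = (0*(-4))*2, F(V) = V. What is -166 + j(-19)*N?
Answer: -166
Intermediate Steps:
B = 0 (B = -0*(-4)*2/2 = -0*2 = -1/2*0 = 0)
j(P) = P**(3/2) (j(P) = P*sqrt(P) = P**(3/2))
N = 0 (N = 0*(1/(11 + 0) + 3) = 0*(1/11 + 3) = 0*(34/11) = 0)
-166 + j(-19)*N = -166 + (-19)**(3/2)*0 = -166 - 19*I*sqrt(19)*0 = -166 + 0 = -166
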